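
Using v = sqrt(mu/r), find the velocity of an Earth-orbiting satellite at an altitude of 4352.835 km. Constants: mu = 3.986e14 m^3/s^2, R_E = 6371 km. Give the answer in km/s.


r = R_E + alt = 6371.0 + 4352.835 = 10723.8350 km = 1.0723835e+07 m
v = sqrt(mu/r) = sqrt(3.986e14 / 1.0723835e+07) = 6096.6826 m/s = 6.0967 km/s

6.0967 km/s


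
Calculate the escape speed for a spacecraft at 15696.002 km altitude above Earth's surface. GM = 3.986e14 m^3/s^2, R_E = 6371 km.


r = 6371.0 + 15696.002 = 22067.0020 km = 2.2067002e+07 m
v_esc = sqrt(2*mu/r) = sqrt(2*3.986e14 / 2.2067002e+07)
v_esc = 6010.5190 m/s = 6.0105 km/s

6.0105 km/s


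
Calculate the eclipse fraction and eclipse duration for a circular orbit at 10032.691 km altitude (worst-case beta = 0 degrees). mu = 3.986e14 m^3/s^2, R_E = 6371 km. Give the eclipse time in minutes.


r = 16403.6910 km
T = 348.4756 min
Eclipse fraction = arcsin(R_E/r)/pi = arcsin(6371.0000/16403.6910)/pi
= arcsin(0.3883882)/pi = 0.126968
Eclipse duration = 0.126968 * 348.4756 = 44.2453 min

44.2453 minutes


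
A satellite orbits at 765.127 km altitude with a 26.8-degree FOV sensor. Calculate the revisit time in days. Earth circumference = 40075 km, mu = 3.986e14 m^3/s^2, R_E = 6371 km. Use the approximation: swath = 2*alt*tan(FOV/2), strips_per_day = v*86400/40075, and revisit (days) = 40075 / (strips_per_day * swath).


swath = 2*765.127*tan(0.2338741) = 364.5579 km
v = sqrt(mu/r) = 7473.7293 m/s = 7.4737 km/s
strips/day = v*86400/40075 = 7.4737*86400/40075 = 16.1130
coverage/day = strips * swath = 16.1130 * 364.5579 = 5874.1376 km
revisit = 40075 / 5874.1376 = 6.8223 days

6.8223 days


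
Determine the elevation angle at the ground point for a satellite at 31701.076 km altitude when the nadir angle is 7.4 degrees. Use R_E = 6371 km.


r = R_E + alt = 38072.0760 km
Law of sines in the satellite / Earth-center / ground-point triangle:
  sin(nadir)/R_E = sin(90 + el)/r  =>  cos(el) = (r/R_E)*sin(nadir)
cos(el) = (38072.0760 / 6371.0000) * sin(7.4 deg) = 0.7696619
el = arccos(0.7696619) = 39.6765 deg
(Earth-central angle = 90 - nadir - el = 42.9235 deg)

39.6765 degrees


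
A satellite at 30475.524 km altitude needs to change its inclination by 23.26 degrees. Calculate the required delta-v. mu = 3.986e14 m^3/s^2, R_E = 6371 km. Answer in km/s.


r = 36846.5240 km = 3.6846524e+07 m
V = sqrt(mu/r) = 3289.0493 m/s
di = 23.26 deg = 0.4059636 rad
dV = 2*V*sin(di/2) = 2*3289.0493*sin(0.2029818)
dV = 1326.0842 m/s = 1.3261 km/s

1.3261 km/s


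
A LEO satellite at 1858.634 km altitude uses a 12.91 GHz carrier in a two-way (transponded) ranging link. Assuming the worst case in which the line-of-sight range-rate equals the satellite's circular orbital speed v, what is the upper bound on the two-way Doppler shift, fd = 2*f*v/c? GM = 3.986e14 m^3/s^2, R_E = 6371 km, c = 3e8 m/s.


r = 8.229634e+06 m
v = sqrt(mu/r) = 6959.5056 m/s (worst-case radial velocity)
f = 12.91 GHz = 1.291e+10 Hz
fd = 2*f*v/c = 2*1.291e+10*6959.5056/3.0e+08
fd = 598981.4459 Hz

598981.4459 Hz


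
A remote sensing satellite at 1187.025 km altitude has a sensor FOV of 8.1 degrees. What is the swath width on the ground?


FOV = 8.1 deg = 0.1413717 rad
swath = 2 * alt * tan(FOV/2) = 2 * 1187.025 * tan(0.07068583)
swath = 2 * 1187.025 * 0.0708038
swath = 168.0918 km

168.0918 km


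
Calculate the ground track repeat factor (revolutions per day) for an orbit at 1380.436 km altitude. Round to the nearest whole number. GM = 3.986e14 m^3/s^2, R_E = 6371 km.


r = 7.751436e+06 m
T = 2*pi*sqrt(r^3/mu) = 6791.7934 s = 113.1966 min
revs/day = 1440 / 113.1966 = 12.7212
Rounded: 13 revolutions per day

13 revolutions per day


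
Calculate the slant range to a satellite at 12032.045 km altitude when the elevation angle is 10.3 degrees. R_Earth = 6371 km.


h = 12032.045 km, el = 10.3 deg
d = -R_E*sin(el) + sqrt((R_E*sin(el))^2 + 2*R_E*h + h^2)
d = -6371.0000*sin(0.1797689) + sqrt((6371.0000*0.1788022)^2 + 2*6371.0000*12032.045 + 12032.045^2)
d = 16163.4545 km

16163.4545 km


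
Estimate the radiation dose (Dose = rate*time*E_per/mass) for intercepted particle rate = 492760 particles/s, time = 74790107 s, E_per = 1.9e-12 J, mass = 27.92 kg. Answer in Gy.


Total energy deposited = rate * time * E_per
  = 492760 * 74790107 * 1.9e-12 = 70.0218 J
Dose = E_total / mass = 70.0218 / 27.92
Dose = 2.5079 Gy

2.5079 Gy


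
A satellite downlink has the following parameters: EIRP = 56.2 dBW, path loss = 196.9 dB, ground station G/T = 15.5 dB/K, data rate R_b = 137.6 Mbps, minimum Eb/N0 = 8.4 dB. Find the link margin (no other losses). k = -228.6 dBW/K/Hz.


C/N0 = EIRP - FSPL + G/T - k = 56.2 - 196.9 + 15.5 - (-228.6)
C/N0 = 103.4000 dB-Hz
R_b = 137.6 Mbps = 1.376e+08 bps -> 10*log10(R_b) = 81.3862 dB-Hz
Eb/N0 = C/N0 - 10*log10(R_b) = 103.4000 - 81.3862 = 22.0138 dB
Margin = Eb/N0 - Eb/N0_req = 22.0138 - 8.4 = 13.6138 dB (link closes)

13.6138 dB


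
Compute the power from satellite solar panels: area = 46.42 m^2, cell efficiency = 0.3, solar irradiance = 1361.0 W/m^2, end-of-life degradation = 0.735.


P = area * eta * S * degradation
P = 46.42 * 0.3 * 1361.0 * 0.735
P = 13930.6652 W

13930.6652 W


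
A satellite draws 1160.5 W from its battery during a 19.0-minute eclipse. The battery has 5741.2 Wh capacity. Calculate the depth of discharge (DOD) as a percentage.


E_used = P * t / 60 = 1160.5 * 19.0 / 60 = 367.4917 Wh
DOD = E_used / E_total * 100 = 367.4917 / 5741.2 * 100
DOD = 6.4010 %

6.4010 %


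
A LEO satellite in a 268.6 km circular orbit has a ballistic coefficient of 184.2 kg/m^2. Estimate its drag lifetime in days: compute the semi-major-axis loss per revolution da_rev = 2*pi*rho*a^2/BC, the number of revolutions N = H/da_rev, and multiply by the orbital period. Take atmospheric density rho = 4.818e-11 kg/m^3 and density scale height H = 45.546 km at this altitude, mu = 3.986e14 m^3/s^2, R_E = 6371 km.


a = R_E + alt = 6639.6000 km = 6.6396e+06 m
da_rev = 2*pi*rho*a^2/BC = 2*pi*4.818e-11*(6.6396e+06)^2/184.2 = 72.450414 m per revolution
N = H/da_rev = 45546.0000 m / 72.450414 m = 628.6507 revolutions
P = 2*pi*sqrt(a^3/mu) = 5384.2361 s
lifetime = N*P = 628.6507 * 5384.2361 = 3.3848035e+06 s = 39.1760 days

39.1760 days


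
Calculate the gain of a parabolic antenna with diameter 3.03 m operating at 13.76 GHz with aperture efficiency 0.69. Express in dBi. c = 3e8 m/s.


lambda = c/f = 3e8 / 1.376e+10 = 0.02180233 m
G = eta*(pi*D/lambda)^2 = 0.69*(pi*3.03/0.02180233)^2
G = 131531.0998 (linear)
G = 10*log10(131531.0998) = 51.1903 dBi

51.1903 dBi


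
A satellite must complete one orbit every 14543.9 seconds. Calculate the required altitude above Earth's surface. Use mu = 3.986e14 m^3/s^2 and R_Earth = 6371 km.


T = 14543.9 s
r = (mu*T^2/(4*pi^2))^(1/3) = (3.986e14 * 14543.9^2 / (4*pi^2))^(1/3)
r = 1.2877941e+07 m = 12877.9412 km
alt = r - R_E = 12877.9412 - 6371 = 6506.9412 km

6506.9412 km


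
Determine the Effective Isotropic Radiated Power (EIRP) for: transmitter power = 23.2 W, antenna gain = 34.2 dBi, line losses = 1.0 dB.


Pt = 23.2 W = 13.6549 dBW
EIRP = Pt_dBW + Gt - losses = 13.6549 + 34.2 - 1.0 = 46.8549 dBW

46.8549 dBW


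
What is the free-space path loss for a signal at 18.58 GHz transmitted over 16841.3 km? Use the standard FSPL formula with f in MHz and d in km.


f = 18.58 GHz = 18580.0000 MHz
d = 16841.3 km
FSPL = 32.44 + 20*log10(18580.0000) + 20*log10(16841.3)
FSPL = 32.44 + 85.3809 + 84.5275
FSPL = 202.3484 dB

202.3484 dB


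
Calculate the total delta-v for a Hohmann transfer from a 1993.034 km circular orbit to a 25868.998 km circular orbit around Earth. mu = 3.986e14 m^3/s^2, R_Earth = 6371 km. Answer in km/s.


r1 = 8364.0340 km = 8.364034e+06 m
r2 = 32239.9980 km = 3.2239998e+07 m
dv1 = sqrt(mu/r1)*(sqrt(2*r2/(r1+r2)) - 1) = 1796.0238 m/s
dv2 = sqrt(mu/r2)*(1 - sqrt(2*r1/(r1+r2))) = 1259.2952 m/s
total dv = |dv1| + |dv2| = 1796.0238 + 1259.2952 = 3055.3190 m/s = 3.0553 km/s

3.0553 km/s


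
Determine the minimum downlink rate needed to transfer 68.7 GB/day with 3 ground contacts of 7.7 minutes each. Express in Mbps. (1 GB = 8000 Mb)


total contact time = 3 * 7.7 * 60 = 1386.0000 s
data = 68.7 GB = 549600.0000 Mb
rate = 549600.0000 / 1386.0000 = 396.5368 Mbps

396.5368 Mbps


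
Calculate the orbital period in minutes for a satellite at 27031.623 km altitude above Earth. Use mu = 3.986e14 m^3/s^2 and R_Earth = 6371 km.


r = 33402.6230 km = 3.3402623e+07 m
T = 2*pi*sqrt(r^3/mu) = 2*pi*sqrt(3.7268483e+22 / 3.986e14)
T = 60755.0075 s = 1012.5835 min

1012.5835 minutes


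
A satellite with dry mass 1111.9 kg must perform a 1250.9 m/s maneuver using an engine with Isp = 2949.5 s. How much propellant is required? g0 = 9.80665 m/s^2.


ve = Isp * g0 = 2949.5 * 9.80665 = 28924.714175 m/s
mass ratio = exp(dv/ve) = exp(1250.9/28924.714175) = 1.04419552
m_prop = m_dry * (mr - 1) = 1111.9 * (1.04419552 - 1)
m_prop = 49.1410 kg

49.1410 kg


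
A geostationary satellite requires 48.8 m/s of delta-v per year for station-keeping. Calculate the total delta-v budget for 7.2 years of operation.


dV = rate * years = 48.8 * 7.2
dV = 351.3600 m/s

351.3600 m/s


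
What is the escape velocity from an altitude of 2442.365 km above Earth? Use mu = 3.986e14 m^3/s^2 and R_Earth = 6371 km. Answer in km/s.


r = 6371.0 + 2442.365 = 8813.3650 km = 8.813365e+06 m
v_esc = sqrt(2*mu/r) = sqrt(2*3.986e14 / 8.813365e+06)
v_esc = 9510.7062 m/s = 9.5107 km/s

9.5107 km/s


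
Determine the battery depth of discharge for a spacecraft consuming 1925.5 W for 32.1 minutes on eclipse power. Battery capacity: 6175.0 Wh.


E_used = P * t / 60 = 1925.5 * 32.1 / 60 = 1030.1425 Wh
DOD = E_used / E_total * 100 = 1030.1425 / 6175.0 * 100
DOD = 16.6825 %

16.6825 %


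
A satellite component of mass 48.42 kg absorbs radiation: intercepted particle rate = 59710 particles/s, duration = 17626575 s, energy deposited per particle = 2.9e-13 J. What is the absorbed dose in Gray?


Total energy deposited = rate * time * E_per
  = 59710 * 17626575 * 2.9e-13 = 0.30522 J
Dose = E_total / mass = 0.30522 / 48.42
Dose = 0.006303594 Gy

0.0063 Gy


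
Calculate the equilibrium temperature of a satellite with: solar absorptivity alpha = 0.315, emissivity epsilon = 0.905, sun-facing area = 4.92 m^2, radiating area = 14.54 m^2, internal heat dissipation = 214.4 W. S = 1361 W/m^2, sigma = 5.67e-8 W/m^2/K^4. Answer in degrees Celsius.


Numerator = alpha*S*A_sun + Q_int = 0.315*1361*4.92 + 214.4 = 2323.6778 W
Denominator = eps*sigma*A_rad = 0.905*5.67e-8*14.54 = 7.4609829e-07 W/K^4
T^4 = 3.1144393e+09 K^4
T = 236.2354 K = -36.9146 C

-36.9146 degrees Celsius


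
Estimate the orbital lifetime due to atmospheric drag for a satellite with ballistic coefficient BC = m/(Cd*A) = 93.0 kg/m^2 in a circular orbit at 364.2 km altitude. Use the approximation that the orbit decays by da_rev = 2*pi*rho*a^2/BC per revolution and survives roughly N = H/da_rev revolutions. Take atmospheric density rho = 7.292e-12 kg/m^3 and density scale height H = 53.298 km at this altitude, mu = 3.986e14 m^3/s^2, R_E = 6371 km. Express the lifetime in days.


a = R_E + alt = 6735.2000 km = 6.7352e+06 m
da_rev = 2*pi*rho*a^2/BC = 2*pi*7.292e-12*(6.7352e+06)^2/93.0 = 22.348304 m per revolution
N = H/da_rev = 53298.0000 m / 22.348304 m = 2384.8789 revolutions
P = 2*pi*sqrt(a^3/mu) = 5500.9407 s
lifetime = N*P = 2384.8789 * 5500.9407 = 1.3119078e+07 s = 151.8412 days

151.8412 days


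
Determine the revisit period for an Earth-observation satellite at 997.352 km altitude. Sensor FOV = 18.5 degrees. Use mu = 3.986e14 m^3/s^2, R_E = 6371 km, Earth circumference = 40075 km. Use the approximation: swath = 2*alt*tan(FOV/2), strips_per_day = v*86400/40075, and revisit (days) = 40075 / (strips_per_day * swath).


swath = 2*997.352*tan(0.161443) = 324.8582 km
v = sqrt(mu/r) = 7355.0133 m/s = 7.3550 km/s
strips/day = v*86400/40075 = 7.3550*86400/40075 = 15.8571
coverage/day = strips * swath = 15.8571 * 324.8582 = 5151.3075 km
revisit = 40075 / 5151.3075 = 7.7796 days

7.7796 days


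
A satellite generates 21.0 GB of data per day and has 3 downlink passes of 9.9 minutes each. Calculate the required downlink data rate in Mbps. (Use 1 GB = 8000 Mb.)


total contact time = 3 * 9.9 * 60 = 1782.0000 s
data = 21.0 GB = 168000.0000 Mb
rate = 168000.0000 / 1782.0000 = 94.2761 Mbps

94.2761 Mbps


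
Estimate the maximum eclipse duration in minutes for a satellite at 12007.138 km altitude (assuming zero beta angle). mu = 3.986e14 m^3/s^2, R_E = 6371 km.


r = 18378.1380 km
T = 413.2494 min
Eclipse fraction = arcsin(R_E/r)/pi = arcsin(6371.0000/18378.1380)/pi
= arcsin(0.3466619)/pi = 0.1126849
Eclipse duration = 0.1126849 * 413.2494 = 46.5670 min

46.5670 minutes


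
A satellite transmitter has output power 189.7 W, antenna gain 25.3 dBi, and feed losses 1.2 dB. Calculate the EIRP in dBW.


Pt = 189.7 W = 22.7807 dBW
EIRP = Pt_dBW + Gt - losses = 22.7807 + 25.3 - 1.2 = 46.8807 dBW

46.8807 dBW


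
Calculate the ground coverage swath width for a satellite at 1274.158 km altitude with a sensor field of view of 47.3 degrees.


FOV = 47.3 deg = 0.8255407 rad
swath = 2 * alt * tan(FOV/2) = 2 * 1274.158 * tan(0.4127704)
swath = 2 * 1274.158 * 0.4379289
swath = 1115.9812 km

1115.9812 km


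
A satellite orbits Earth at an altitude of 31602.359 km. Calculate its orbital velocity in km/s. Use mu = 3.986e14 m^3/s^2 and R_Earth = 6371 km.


r = R_E + alt = 6371.0 + 31602.359 = 37973.3590 km = 3.7973359e+07 m
v = sqrt(mu/r) = sqrt(3.986e14 / 3.7973359e+07) = 3239.8816 m/s = 3.2399 km/s

3.2399 km/s


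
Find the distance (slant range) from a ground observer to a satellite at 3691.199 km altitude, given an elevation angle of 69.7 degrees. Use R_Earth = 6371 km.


h = 3691.199 km, el = 69.7 deg
d = -R_E*sin(el) + sqrt((R_E*sin(el))^2 + 2*R_E*h + h^2)
d = -6371.0000*sin(1.2165) + sqrt((6371.0000*0.9378889)^2 + 2*6371.0000*3691.199 + 3691.199^2)
d = 3841.1399 km

3841.1399 km


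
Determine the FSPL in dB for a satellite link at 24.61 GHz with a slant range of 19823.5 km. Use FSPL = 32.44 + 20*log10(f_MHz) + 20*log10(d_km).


f = 24.61 GHz = 24610.0000 MHz
d = 19823.5 km
FSPL = 32.44 + 20*log10(24610.0000) + 20*log10(19823.5)
FSPL = 32.44 + 87.8222 + 85.9436
FSPL = 206.2058 dB

206.2058 dB


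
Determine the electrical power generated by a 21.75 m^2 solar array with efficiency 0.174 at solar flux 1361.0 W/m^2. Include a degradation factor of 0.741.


P = area * eta * S * degradation
P = 21.75 * 0.174 * 1361.0 * 0.741
P = 3816.6720 W

3816.6720 W


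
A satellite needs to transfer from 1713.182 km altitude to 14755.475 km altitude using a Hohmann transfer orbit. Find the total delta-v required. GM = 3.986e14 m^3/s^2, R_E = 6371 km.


r1 = 8084.1820 km = 8.084182e+06 m
r2 = 21126.4750 km = 2.1126475e+07 m
dv1 = sqrt(mu/r1)*(sqrt(2*r2/(r1+r2)) - 1) = 1423.3365 m/s
dv2 = sqrt(mu/r2)*(1 - sqrt(2*r1/(r1+r2))) = 1112.0537 m/s
total dv = |dv1| + |dv2| = 1423.3365 + 1112.0537 = 2535.3902 m/s = 2.5354 km/s

2.5354 km/s


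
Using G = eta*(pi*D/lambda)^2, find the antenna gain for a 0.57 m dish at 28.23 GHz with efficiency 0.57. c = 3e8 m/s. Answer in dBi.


lambda = c/f = 3e8 / 2.823e+10 = 0.01062699 m
G = eta*(pi*D/lambda)^2 = 0.57*(pi*0.57/0.01062699)^2
G = 16184.6592 (linear)
G = 10*log10(16184.6592) = 42.0910 dBi

42.0910 dBi


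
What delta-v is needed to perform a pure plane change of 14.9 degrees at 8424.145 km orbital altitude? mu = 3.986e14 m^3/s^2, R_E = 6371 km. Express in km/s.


r = 14795.1450 km = 1.4795145e+07 m
V = sqrt(mu/r) = 5190.4981 m/s
di = 14.9 deg = 0.2600541 rad
dV = 2*V*sin(di/2) = 2*5190.4981*sin(0.130027)
dV = 1346.0098 m/s = 1.3460 km/s

1.3460 km/s


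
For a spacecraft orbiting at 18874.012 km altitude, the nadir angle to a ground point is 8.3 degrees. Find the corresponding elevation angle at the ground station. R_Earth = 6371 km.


r = R_E + alt = 25245.0120 km
Law of sines in the satellite / Earth-center / ground-point triangle:
  sin(nadir)/R_E = sin(90 + el)/r  =>  cos(el) = (r/R_E)*sin(nadir)
cos(el) = (25245.0120 / 6371.0000) * sin(8.3 deg) = 0.5720097
el = arccos(0.5720097) = 55.1095 deg
(Earth-central angle = 90 - nadir - el = 26.5905 deg)

55.1095 degrees


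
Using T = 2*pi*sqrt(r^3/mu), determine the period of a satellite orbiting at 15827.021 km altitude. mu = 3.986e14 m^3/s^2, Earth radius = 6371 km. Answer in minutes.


r = 22198.0210 km = 2.2198021e+07 m
T = 2*pi*sqrt(r^3/mu) = 2*pi*sqrt(1.0938122e+22 / 3.986e14)
T = 32914.1473 s = 548.5691 min

548.5691 minutes


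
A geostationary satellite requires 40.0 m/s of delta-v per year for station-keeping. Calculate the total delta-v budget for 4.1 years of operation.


dV = rate * years = 40.0 * 4.1
dV = 164.0000 m/s

164.0000 m/s


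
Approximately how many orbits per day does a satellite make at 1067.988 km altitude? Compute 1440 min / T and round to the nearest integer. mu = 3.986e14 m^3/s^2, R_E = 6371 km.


r = 7.438988e+06 m
T = 2*pi*sqrt(r^3/mu) = 6385.3103 s = 106.4218 min
revs/day = 1440 / 106.4218 = 13.5311
Rounded: 14 revolutions per day

14 revolutions per day


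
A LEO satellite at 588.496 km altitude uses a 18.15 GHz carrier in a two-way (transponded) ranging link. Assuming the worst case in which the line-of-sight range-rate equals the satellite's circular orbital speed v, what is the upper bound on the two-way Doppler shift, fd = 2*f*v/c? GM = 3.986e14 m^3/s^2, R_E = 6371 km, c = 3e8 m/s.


r = 6.959496e+06 m
v = sqrt(mu/r) = 7567.9761 m/s (worst-case radial velocity)
f = 18.15 GHz = 1.815e+10 Hz
fd = 2*f*v/c = 2*1.815e+10*7567.9761/3.0e+08
fd = 915725.1092 Hz

915725.1092 Hz


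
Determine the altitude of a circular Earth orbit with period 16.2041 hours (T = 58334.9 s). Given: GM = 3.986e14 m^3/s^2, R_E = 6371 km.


T = 58334.9 s
r = (mu*T^2/(4*pi^2))^(1/3) = (3.986e14 * 58334.9^2 / (4*pi^2))^(1/3)
r = 3.250959e+07 m = 32509.5899 km
alt = r - R_E = 32509.5899 - 6371 = 26138.5899 km

26138.5899 km


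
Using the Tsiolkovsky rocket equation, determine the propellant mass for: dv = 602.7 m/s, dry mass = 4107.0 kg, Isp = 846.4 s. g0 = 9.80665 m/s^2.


ve = Isp * g0 = 846.4 * 9.80665 = 8300.348560 m/s
mass ratio = exp(dv/ve) = exp(602.7/8300.348560) = 1.07531260
m_prop = m_dry * (mr - 1) = 4107.0 * (1.07531260 - 1)
m_prop = 309.3088 kg

309.3088 kg


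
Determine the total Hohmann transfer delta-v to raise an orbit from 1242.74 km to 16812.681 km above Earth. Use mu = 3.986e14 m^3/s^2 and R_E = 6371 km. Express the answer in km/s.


r1 = 7613.7400 km = 7.61374e+06 m
r2 = 23183.6810 km = 2.3183681e+07 m
dv1 = sqrt(mu/r1)*(sqrt(2*r2/(r1+r2)) - 1) = 1642.5537 m/s
dv2 = sqrt(mu/r2)*(1 - sqrt(2*r1/(r1+r2))) = 1230.8171 m/s
total dv = |dv1| + |dv2| = 1642.5537 + 1230.8171 = 2873.3707 m/s = 2.8734 km/s

2.8734 km/s


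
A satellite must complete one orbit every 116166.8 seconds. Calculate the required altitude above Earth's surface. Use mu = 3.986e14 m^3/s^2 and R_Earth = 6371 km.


T = 116166.8 s
r = (mu*T^2/(4*pi^2))^(1/3) = (3.986e14 * 116166.8^2 / (4*pi^2))^(1/3)
r = 5.1457325e+07 m = 51457.3247 km
alt = r - R_E = 51457.3247 - 6371 = 45086.3247 km

45086.3247 km


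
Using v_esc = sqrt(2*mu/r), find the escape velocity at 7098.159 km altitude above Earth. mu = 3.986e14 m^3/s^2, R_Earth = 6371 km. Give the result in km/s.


r = 6371.0 + 7098.159 = 13469.1590 km = 1.3469159e+07 m
v_esc = sqrt(2*mu/r) = sqrt(2*3.986e14 / 1.3469159e+07)
v_esc = 7693.3131 m/s = 7.6933 km/s

7.6933 km/s


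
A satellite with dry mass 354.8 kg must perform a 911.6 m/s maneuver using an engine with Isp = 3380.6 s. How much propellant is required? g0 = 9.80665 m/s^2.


ve = Isp * g0 = 3380.6 * 9.80665 = 33152.360990 m/s
mass ratio = exp(dv/ve) = exp(911.6/33152.360990) = 1.02787883
m_prop = m_dry * (mr - 1) = 354.8 * (1.02787883 - 1)
m_prop = 9.8914 kg

9.8914 kg


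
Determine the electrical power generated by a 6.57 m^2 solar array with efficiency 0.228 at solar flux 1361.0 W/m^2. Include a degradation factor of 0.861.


P = area * eta * S * degradation
P = 6.57 * 0.228 * 1361.0 * 0.861
P = 1755.3410 W

1755.3410 W


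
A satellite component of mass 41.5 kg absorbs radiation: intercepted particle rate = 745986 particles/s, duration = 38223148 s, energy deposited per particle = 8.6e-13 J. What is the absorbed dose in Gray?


Total energy deposited = rate * time * E_per
  = 745986 * 38223148 * 8.6e-13 = 24.5220 J
Dose = E_total / mass = 24.5220 / 41.5
Dose = 0.5908911 Gy

0.5909 Gy


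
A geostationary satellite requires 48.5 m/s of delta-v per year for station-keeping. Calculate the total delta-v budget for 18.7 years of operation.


dV = rate * years = 48.5 * 18.7
dV = 906.9500 m/s

906.9500 m/s


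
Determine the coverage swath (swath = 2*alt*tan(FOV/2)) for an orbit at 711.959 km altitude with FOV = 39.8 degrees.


FOV = 39.8 deg = 0.694641 rad
swath = 2 * alt * tan(FOV/2) = 2 * 711.959 * tan(0.3473205)
swath = 2 * 711.959 * 0.3619949
swath = 515.4511 km

515.4511 km


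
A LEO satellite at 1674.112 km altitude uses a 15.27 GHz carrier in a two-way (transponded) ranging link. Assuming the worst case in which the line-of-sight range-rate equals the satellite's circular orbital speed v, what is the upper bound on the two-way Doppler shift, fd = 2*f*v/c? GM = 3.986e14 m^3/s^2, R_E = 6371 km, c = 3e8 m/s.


r = 8.045112e+06 m
v = sqrt(mu/r) = 7038.8644 m/s (worst-case radial velocity)
f = 15.27 GHz = 1.527e+10 Hz
fd = 2*f*v/c = 2*1.527e+10*7038.8644/3.0e+08
fd = 716556.3977 Hz

716556.3977 Hz


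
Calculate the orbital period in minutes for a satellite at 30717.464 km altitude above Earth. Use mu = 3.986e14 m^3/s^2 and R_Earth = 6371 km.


r = 37088.4640 km = 3.7088464e+07 m
T = 2*pi*sqrt(r^3/mu) = 2*pi*sqrt(5.1017191e+22 / 3.986e14)
T = 71083.6128 s = 1184.7269 min

1184.7269 minutes


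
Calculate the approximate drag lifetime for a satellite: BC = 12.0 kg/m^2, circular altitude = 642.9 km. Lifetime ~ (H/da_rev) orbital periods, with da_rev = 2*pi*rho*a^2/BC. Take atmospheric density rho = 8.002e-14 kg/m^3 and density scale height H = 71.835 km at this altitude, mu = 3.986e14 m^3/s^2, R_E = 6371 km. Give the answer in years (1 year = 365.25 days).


a = R_E + alt = 7013.9000 km = 7.0139e+06 m
da_rev = 2*pi*rho*a^2/BC = 2*pi*8.002e-14*(7.0139e+06)^2/12.0 = 2.061182 m per revolution
N = H/da_rev = 71835.0000 m / 2.061182 m = 34851.3646 revolutions
P = 2*pi*sqrt(a^3/mu) = 5845.8891 s
lifetime = N*P = 34851.3646 * 5845.8891 = 2.0373721e+08 s = 2358.0696 days
years = 2358.0696 / 365.25 = 6.4560 years

6.4560 years


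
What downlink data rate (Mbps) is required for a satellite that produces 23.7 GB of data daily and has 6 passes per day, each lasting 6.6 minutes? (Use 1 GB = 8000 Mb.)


total contact time = 6 * 6.6 * 60 = 2376.0000 s
data = 23.7 GB = 189600.0000 Mb
rate = 189600.0000 / 2376.0000 = 79.7980 Mbps

79.7980 Mbps


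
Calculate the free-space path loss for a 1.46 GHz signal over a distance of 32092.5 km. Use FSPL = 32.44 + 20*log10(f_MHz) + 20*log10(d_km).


f = 1.46 GHz = 1460.0000 MHz
d = 32092.5 km
FSPL = 32.44 + 20*log10(1460.0000) + 20*log10(32092.5)
FSPL = 32.44 + 63.2871 + 90.1281
FSPL = 185.8551 dB

185.8551 dB


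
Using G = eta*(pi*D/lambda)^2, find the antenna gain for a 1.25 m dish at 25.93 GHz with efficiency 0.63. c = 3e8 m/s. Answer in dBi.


lambda = c/f = 3e8 / 2.593e+10 = 0.01156961 m
G = eta*(pi*D/lambda)^2 = 0.63*(pi*1.25/0.01156961)^2
G = 72580.9829 (linear)
G = 10*log10(72580.9829) = 48.6082 dBi

48.6082 dBi


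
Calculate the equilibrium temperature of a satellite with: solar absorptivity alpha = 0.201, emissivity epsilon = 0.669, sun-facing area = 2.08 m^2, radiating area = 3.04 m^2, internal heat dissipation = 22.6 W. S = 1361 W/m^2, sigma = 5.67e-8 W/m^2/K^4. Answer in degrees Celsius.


Numerator = alpha*S*A_sun + Q_int = 0.201*1361*2.08 + 22.6 = 591.6069 W
Denominator = eps*sigma*A_rad = 0.669*5.67e-8*3.04 = 1.1531419e-07 W/K^4
T^4 = 5.1303909e+09 K^4
T = 267.6317 K = -5.5183 C

-5.5183 degrees Celsius


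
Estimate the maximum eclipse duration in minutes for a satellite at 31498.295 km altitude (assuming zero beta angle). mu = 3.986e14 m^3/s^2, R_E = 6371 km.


r = 37869.2950 km
T = 1222.3366 min
Eclipse fraction = arcsin(R_E/r)/pi = arcsin(6371.0000/37869.2950)/pi
= arcsin(0.1682366)/pi = 0.05380725
Eclipse duration = 0.05380725 * 1222.3366 = 65.7706 min

65.7706 minutes


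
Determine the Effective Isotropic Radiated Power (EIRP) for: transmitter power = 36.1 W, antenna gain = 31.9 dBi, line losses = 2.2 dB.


Pt = 36.1 W = 15.5751 dBW
EIRP = Pt_dBW + Gt - losses = 15.5751 + 31.9 - 2.2 = 45.2751 dBW

45.2751 dBW


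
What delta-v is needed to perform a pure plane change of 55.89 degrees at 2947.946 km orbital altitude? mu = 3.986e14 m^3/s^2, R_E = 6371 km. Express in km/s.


r = 9318.9460 km = 9.318946e+06 m
V = sqrt(mu/r) = 6540.1130 m/s
di = 55.89 deg = 0.9754645 rad
dV = 2*V*sin(di/2) = 2*6540.1130*sin(0.4877323)
dV = 6129.7049 m/s = 6.1297 km/s

6.1297 km/s


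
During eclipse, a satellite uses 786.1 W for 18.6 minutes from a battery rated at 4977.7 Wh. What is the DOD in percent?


E_used = P * t / 60 = 786.1 * 18.6 / 60 = 243.6910 Wh
DOD = E_used / E_total * 100 = 243.6910 / 4977.7 * 100
DOD = 4.8957 %

4.8957 %


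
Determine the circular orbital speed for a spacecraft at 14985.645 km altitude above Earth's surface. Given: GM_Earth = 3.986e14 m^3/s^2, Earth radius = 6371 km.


r = R_E + alt = 6371.0 + 14985.645 = 21356.6450 km = 2.1356645e+07 m
v = sqrt(mu/r) = sqrt(3.986e14 / 2.1356645e+07) = 4320.1829 m/s = 4.3202 km/s

4.3202 km/s


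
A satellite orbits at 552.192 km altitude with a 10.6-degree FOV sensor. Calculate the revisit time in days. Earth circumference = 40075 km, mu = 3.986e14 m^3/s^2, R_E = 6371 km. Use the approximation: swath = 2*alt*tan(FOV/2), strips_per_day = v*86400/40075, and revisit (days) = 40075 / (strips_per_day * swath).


swath = 2*552.192*tan(0.09250245) = 102.4506 km
v = sqrt(mu/r) = 7587.7927 m/s = 7.5878 km/s
strips/day = v*86400/40075 = 7.5878*86400/40075 = 16.3590
coverage/day = strips * swath = 16.3590 * 102.4506 = 1675.9853 km
revisit = 40075 / 1675.9853 = 23.9113 days

23.9113 days


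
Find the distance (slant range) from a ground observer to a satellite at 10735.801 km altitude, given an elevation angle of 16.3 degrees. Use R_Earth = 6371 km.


h = 10735.801 km, el = 16.3 deg
d = -R_E*sin(el) + sqrt((R_E*sin(el))^2 + 2*R_E*h + h^2)
d = -6371.0000*sin(0.2844887) + sqrt((6371.0000*0.2806667)^2 + 2*6371.0000*10735.801 + 10735.801^2)
d = 14188.4302 km

14188.4302 km


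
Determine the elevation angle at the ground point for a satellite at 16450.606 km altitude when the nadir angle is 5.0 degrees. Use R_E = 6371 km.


r = R_E + alt = 22821.6060 km
Law of sines in the satellite / Earth-center / ground-point triangle:
  sin(nadir)/R_E = sin(90 + el)/r  =>  cos(el) = (r/R_E)*sin(nadir)
cos(el) = (22821.6060 / 6371.0000) * sin(5.0 deg) = 0.3122012
el = arccos(0.3122012) = 71.8081 deg
(Earth-central angle = 90 - nadir - el = 13.1919 deg)

71.8081 degrees


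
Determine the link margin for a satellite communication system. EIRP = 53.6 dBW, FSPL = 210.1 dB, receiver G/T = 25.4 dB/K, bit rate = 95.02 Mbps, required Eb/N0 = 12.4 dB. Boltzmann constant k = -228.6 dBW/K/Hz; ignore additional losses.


C/N0 = EIRP - FSPL + G/T - k = 53.6 - 210.1 + 25.4 - (-228.6)
C/N0 = 97.5000 dB-Hz
R_b = 95.02 Mbps = 9.502e+07 bps -> 10*log10(R_b) = 79.7782 dB-Hz
Eb/N0 = C/N0 - 10*log10(R_b) = 97.5000 - 79.7782 = 17.7218 dB
Margin = Eb/N0 - Eb/N0_req = 17.7218 - 12.4 = 5.3218 dB (link closes)

5.3218 dB


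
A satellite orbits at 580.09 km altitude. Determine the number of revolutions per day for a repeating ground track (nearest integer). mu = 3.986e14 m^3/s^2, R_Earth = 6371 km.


r = 6.95109e+06 m
T = 2*pi*sqrt(r^3/mu) = 5767.5396 s = 96.1257 min
revs/day = 1440 / 96.1257 = 14.9804
Rounded: 15 revolutions per day

15 revolutions per day


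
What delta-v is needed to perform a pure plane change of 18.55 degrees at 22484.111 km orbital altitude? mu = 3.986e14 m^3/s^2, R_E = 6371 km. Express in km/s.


r = 28855.1110 km = 2.8855111e+07 m
V = sqrt(mu/r) = 3716.6980 m/s
di = 18.55 deg = 0.3237586 rad
dV = 2*V*sin(di/2) = 2*3716.6980*sin(0.1618793)
dV = 1198.0643 m/s = 1.1981 km/s

1.1981 km/s


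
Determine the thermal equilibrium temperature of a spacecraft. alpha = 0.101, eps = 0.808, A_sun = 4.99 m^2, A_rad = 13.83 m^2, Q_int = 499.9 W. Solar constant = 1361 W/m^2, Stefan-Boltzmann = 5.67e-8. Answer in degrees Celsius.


Numerator = alpha*S*A_sun + Q_int = 0.101*1361*4.99 + 499.9 = 1185.8304 W
Denominator = eps*sigma*A_rad = 0.808*5.67e-8*13.83 = 6.3360209e-07 W/K^4
T^4 = 1.8715696e+09 K^4
T = 207.9943 K = -65.1557 C

-65.1557 degrees Celsius


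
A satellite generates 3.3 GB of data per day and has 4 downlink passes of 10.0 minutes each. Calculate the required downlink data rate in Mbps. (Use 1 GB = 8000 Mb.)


total contact time = 4 * 10.0 * 60 = 2400.0000 s
data = 3.3 GB = 26400.0000 Mb
rate = 26400.0000 / 2400.0000 = 11.0000 Mbps

11.0000 Mbps


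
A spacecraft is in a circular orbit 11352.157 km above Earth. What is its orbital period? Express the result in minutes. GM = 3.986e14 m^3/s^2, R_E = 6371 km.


r = 17723.1570 km = 1.7723157e+07 m
T = 2*pi*sqrt(r^3/mu) = 2*pi*sqrt(5.5670261e+21 / 3.986e14)
T = 23481.3384 s = 391.3556 min

391.3556 minutes


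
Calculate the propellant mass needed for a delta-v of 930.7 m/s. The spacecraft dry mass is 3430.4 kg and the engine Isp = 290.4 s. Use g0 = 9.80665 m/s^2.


ve = Isp * g0 = 290.4 * 9.80665 = 2847.851160 m/s
mass ratio = exp(dv/ve) = exp(930.7/2847.851160) = 1.38653497
m_prop = m_dry * (mr - 1) = 3430.4 * (1.38653497 - 1)
m_prop = 1325.9696 kg

1325.9696 kg


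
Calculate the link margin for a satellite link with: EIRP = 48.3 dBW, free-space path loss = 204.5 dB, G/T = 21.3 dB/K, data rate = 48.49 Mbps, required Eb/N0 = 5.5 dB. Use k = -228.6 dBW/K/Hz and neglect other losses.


C/N0 = EIRP - FSPL + G/T - k = 48.3 - 204.5 + 21.3 - (-228.6)
C/N0 = 93.7000 dB-Hz
R_b = 48.49 Mbps = 4.849e+07 bps -> 10*log10(R_b) = 76.8565 dB-Hz
Eb/N0 = C/N0 - 10*log10(R_b) = 93.7000 - 76.8565 = 16.8435 dB
Margin = Eb/N0 - Eb/N0_req = 16.8435 - 5.5 = 11.3435 dB (link closes)

11.3435 dB


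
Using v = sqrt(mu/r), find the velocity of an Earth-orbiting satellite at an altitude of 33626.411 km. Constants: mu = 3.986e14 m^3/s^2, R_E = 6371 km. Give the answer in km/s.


r = R_E + alt = 6371.0 + 33626.411 = 39997.4110 km = 3.9997411e+07 m
v = sqrt(mu/r) = sqrt(3.986e14 / 3.9997411e+07) = 3156.8410 m/s = 3.1568 km/s

3.1568 km/s


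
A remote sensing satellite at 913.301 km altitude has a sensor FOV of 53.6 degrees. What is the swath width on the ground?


FOV = 53.6 deg = 0.9354965 rad
swath = 2 * alt * tan(FOV/2) = 2 * 913.301 * tan(0.4677482)
swath = 2 * 913.301 * 0.5051363
swath = 922.6831 km

922.6831 km


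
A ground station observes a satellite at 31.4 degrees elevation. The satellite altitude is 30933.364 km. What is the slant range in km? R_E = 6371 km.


h = 30933.364 km, el = 31.4 deg
d = -R_E*sin(el) + sqrt((R_E*sin(el))^2 + 2*R_E*h + h^2)
d = -6371.0000*sin(0.5480334) + sqrt((6371.0000*0.5210096)^2 + 2*6371.0000*30933.364 + 30933.364^2)
d = 33586.5284 km

33586.5284 km


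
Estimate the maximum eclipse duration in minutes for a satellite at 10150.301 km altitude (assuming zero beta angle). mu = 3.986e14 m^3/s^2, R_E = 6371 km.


r = 16521.3010 km
T = 352.2300 min
Eclipse fraction = arcsin(R_E/r)/pi = arcsin(6371.0000/16521.3010)/pi
= arcsin(0.3856234)/pi = 0.1260136
Eclipse duration = 0.1260136 * 352.2300 = 44.3858 min

44.3858 minutes


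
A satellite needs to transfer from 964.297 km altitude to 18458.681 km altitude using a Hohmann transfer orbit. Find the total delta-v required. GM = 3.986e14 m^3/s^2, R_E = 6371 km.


r1 = 7335.2970 km = 7.335297e+06 m
r2 = 24829.6810 km = 2.4829681e+07 m
dv1 = sqrt(mu/r1)*(sqrt(2*r2/(r1+r2)) - 1) = 1787.8694 m/s
dv2 = sqrt(mu/r2)*(1 - sqrt(2*r1/(r1+r2))) = 1300.7433 m/s
total dv = |dv1| + |dv2| = 1787.8694 + 1300.7433 = 3088.6127 m/s = 3.0886 km/s

3.0886 km/s


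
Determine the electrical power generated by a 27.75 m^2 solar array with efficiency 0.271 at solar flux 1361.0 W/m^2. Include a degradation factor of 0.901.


P = area * eta * S * degradation
P = 27.75 * 0.271 * 1361.0 * 0.901
P = 9221.7893 W

9221.7893 W


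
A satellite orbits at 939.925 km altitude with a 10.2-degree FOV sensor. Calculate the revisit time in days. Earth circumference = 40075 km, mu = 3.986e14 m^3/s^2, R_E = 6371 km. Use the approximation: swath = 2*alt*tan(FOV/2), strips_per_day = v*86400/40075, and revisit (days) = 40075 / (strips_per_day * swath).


swath = 2*939.925*tan(0.08901179) = 167.7721 km
v = sqrt(mu/r) = 7383.8435 m/s = 7.3838 km/s
strips/day = v*86400/40075 = 7.3838*86400/40075 = 15.9193
coverage/day = strips * swath = 15.9193 * 167.7721 = 2670.8072 km
revisit = 40075 / 2670.8072 = 15.0048 days

15.0048 days


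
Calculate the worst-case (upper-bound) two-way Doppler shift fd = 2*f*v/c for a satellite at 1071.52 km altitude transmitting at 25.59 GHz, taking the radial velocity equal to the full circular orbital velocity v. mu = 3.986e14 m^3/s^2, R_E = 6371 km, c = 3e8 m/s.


r = 7.44252e+06 m
v = sqrt(mu/r) = 7318.2736 m/s (worst-case radial velocity)
f = 25.59 GHz = 2.559e+10 Hz
fd = 2*f*v/c = 2*2.559e+10*7318.2736/3.0e+08
fd = 1.2484975e+06 Hz

1.2485e+06 Hz


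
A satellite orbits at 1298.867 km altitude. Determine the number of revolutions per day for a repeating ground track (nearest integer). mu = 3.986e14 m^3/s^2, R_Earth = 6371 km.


r = 7.669867e+06 m
T = 2*pi*sqrt(r^3/mu) = 6684.8701 s = 111.4145 min
revs/day = 1440 / 111.4145 = 12.9247
Rounded: 13 revolutions per day

13 revolutions per day


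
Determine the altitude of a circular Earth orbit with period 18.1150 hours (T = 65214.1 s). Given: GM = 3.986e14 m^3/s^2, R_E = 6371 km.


T = 65214.1 s
r = (mu*T^2/(4*pi^2))^(1/3) = (3.986e14 * 65214.1^2 / (4*pi^2))^(1/3)
r = 3.5017639e+07 m = 35017.6386 km
alt = r - R_E = 35017.6386 - 6371 = 28646.6386 km

28646.6386 km


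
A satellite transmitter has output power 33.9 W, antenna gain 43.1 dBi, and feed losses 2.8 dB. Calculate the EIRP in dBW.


Pt = 33.9 W = 15.3020 dBW
EIRP = Pt_dBW + Gt - losses = 15.3020 + 43.1 - 2.8 = 55.6020 dBW

55.6020 dBW


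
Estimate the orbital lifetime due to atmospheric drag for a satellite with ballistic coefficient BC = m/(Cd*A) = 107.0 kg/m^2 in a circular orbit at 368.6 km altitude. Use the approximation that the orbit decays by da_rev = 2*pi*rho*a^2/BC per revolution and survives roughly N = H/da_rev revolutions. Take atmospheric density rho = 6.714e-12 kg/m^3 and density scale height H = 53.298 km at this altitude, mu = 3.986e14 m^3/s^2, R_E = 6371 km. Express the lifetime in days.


a = R_E + alt = 6739.6000 km = 6.7396e+06 m
da_rev = 2*pi*rho*a^2/BC = 2*pi*6.714e-12*(6.7396e+06)^2/107.0 = 17.907942 m per revolution
N = H/da_rev = 53298.0000 m / 17.907942 m = 2976.2214 revolutions
P = 2*pi*sqrt(a^3/mu) = 5506.3321 s
lifetime = N*P = 2976.2214 * 5506.3321 = 1.6388064e+07 s = 189.6767 days

189.6767 days


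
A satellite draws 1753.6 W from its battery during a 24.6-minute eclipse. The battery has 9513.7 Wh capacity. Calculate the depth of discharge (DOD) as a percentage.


E_used = P * t / 60 = 1753.6 * 24.6 / 60 = 718.9760 Wh
DOD = E_used / E_total * 100 = 718.9760 / 9513.7 * 100
DOD = 7.5573 %

7.5573 %


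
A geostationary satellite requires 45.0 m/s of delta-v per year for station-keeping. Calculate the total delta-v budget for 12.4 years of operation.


dV = rate * years = 45.0 * 12.4
dV = 558.0000 m/s

558.0000 m/s


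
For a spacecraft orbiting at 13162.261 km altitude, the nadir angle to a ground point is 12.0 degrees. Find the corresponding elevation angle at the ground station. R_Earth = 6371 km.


r = R_E + alt = 19533.2610 km
Law of sines in the satellite / Earth-center / ground-point triangle:
  sin(nadir)/R_E = sin(90 + el)/r  =>  cos(el) = (r/R_E)*sin(nadir)
cos(el) = (19533.2610 / 6371.0000) * sin(12.0 deg) = 0.6374499
el = arccos(0.6374499) = 50.3981 deg
(Earth-central angle = 90 - nadir - el = 27.6019 deg)

50.3981 degrees


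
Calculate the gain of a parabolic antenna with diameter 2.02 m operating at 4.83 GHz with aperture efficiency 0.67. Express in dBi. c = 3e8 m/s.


lambda = c/f = 3e8 / 4.83e+09 = 0.0621118 m
G = eta*(pi*D/lambda)^2 = 0.67*(pi*2.02/0.0621118)^2
G = 6994.0549 (linear)
G = 10*log10(6994.0549) = 38.4473 dBi

38.4473 dBi


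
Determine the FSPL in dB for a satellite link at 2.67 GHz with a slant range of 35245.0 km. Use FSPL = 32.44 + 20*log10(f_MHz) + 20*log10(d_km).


f = 2.67 GHz = 2670.0000 MHz
d = 35245.0 km
FSPL = 32.44 + 20*log10(2670.0000) + 20*log10(35245.0)
FSPL = 32.44 + 68.5302 + 90.9420
FSPL = 191.9122 dB

191.9122 dB


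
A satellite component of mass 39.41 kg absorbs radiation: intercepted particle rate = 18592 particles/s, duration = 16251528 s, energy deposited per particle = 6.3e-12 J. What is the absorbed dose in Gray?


Total energy deposited = rate * time * E_per
  = 18592 * 16251528 * 6.3e-12 = 1.9035 J
Dose = E_total / mass = 1.9035 / 39.41
Dose = 0.04830081 Gy

0.0483 Gy


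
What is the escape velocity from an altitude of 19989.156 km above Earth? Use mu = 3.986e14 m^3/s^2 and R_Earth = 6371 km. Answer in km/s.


r = 6371.0 + 19989.156 = 26360.1560 km = 2.6360156e+07 m
v_esc = sqrt(2*mu/r) = sqrt(2*3.986e14 / 2.6360156e+07)
v_esc = 5499.3284 m/s = 5.4993 km/s

5.4993 km/s


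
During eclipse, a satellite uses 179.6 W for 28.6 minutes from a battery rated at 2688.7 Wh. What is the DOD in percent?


E_used = P * t / 60 = 179.6 * 28.6 / 60 = 85.6093 Wh
DOD = E_used / E_total * 100 = 85.6093 / 2688.7 * 100
DOD = 3.1840 %

3.1840 %


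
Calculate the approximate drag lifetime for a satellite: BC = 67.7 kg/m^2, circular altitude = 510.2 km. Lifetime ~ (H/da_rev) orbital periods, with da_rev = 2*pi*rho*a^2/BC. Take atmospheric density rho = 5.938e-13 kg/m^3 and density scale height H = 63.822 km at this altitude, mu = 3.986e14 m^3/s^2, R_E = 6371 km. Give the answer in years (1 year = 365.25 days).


a = R_E + alt = 6881.2000 km = 6.8812e+06 m
da_rev = 2*pi*rho*a^2/BC = 2*pi*5.938e-13*(6.8812e+06)^2/67.7 = 2.609515 m per revolution
N = H/da_rev = 63822.0000 m / 2.609515 m = 24457.4208 revolutions
P = 2*pi*sqrt(a^3/mu) = 5680.7737 s
lifetime = N*P = 24457.4208 * 5680.7737 = 1.3893707e+08 s = 1608.0680 days
years = 1608.0680 / 365.25 = 4.4027 years

4.4027 years


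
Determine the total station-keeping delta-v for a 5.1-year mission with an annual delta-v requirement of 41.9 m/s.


dV = rate * years = 41.9 * 5.1
dV = 213.6900 m/s

213.6900 m/s


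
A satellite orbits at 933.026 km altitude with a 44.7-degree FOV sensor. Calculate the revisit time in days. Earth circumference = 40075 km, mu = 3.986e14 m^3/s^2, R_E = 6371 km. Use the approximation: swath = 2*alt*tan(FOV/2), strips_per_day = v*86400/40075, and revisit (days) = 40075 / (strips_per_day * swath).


swath = 2*933.026*tan(0.3900811) = 767.2267 km
v = sqrt(mu/r) = 7387.3299 m/s = 7.3873 km/s
strips/day = v*86400/40075 = 7.3873*86400/40075 = 15.9268
coverage/day = strips * swath = 15.9268 * 767.2267 = 12219.4436 km
revisit = 40075 / 12219.4436 = 3.2796 days

3.2796 days


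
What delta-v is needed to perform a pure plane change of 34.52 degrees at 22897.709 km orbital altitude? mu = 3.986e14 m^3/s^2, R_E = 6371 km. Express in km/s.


r = 29268.7090 km = 2.9268709e+07 m
V = sqrt(mu/r) = 3690.3441 m/s
di = 34.52 deg = 0.6024877 rad
dV = 2*V*sin(di/2) = 2*3690.3441*sin(0.3012438)
dV = 2189.9111 m/s = 2.1899 km/s

2.1899 km/s
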